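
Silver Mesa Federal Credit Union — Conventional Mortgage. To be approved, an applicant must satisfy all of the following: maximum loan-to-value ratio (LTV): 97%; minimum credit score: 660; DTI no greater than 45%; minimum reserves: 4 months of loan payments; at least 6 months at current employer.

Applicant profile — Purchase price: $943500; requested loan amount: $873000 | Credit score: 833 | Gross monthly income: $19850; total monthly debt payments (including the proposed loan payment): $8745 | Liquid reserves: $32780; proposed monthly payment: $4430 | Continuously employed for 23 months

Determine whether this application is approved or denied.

LTV = 873,000/943,500 = 92.5% ≤ 97%
Credit score 833 ≥ 660 (meets)
Debt-to-income = 8,745/19,850 = 44.1% — meets 45% limit
Reserves: 32,780 ÷ 4,430 = 7.4 months (meets 4-month minimum)
Employment 23 ≥ 6 months
All criteria satisfied.

Approved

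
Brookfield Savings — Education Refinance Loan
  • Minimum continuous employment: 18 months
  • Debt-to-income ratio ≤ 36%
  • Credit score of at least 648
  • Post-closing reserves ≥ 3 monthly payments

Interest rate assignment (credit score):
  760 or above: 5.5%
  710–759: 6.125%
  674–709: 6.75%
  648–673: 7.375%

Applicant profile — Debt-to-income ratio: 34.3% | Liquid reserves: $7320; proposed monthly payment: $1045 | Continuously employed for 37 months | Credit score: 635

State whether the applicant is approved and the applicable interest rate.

Credit score 635 < 648 (below minimum)
DTI 34.3% is within the 36% limit
Employment 37 ≥ 18 months
Reserves = 7,320/1,045 = 7.0 months ≥ 3
Not all requirements met → denied.

Denied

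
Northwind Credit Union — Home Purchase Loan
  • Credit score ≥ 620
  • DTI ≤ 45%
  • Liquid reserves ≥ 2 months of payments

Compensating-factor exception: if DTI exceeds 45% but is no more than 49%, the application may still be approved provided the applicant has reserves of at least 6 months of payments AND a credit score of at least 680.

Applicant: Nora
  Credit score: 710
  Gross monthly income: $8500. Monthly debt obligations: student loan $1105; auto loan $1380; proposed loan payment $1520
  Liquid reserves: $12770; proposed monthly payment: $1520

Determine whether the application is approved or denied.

Credit score 710 ≥ 620 (meets base)
Total debts = (1,105 + 1,380 + 1,520) = 4,005. DTI: 4,005 ÷ 8,500 = 47.1%, over the 45% base limit.
Reserves = 12,770/1,520 = 8.4 months ≥ 2
47.1% falls in the override range (45%–49%), so the compensating-factor test applies.
Reserves 8.4 ≥ 6 months; credit score 710 ≥ 680.
Both compensating conditions met → exception applies.

Approved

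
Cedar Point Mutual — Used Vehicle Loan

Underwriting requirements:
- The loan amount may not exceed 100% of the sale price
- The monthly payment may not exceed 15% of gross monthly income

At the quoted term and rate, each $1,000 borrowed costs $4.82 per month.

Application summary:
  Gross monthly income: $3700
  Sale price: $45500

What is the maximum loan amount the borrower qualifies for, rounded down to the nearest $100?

Payment cap: 15% × $3,700 = $555/month.
At $4.82 per $1,000, that supports 555/4.82 × 1,000 ≈ $115,145 → $115,100.
LTV cap: 100% × $45,500 = $45,500 → $45,500.
Binding constraint: loan-to-value.

$45,500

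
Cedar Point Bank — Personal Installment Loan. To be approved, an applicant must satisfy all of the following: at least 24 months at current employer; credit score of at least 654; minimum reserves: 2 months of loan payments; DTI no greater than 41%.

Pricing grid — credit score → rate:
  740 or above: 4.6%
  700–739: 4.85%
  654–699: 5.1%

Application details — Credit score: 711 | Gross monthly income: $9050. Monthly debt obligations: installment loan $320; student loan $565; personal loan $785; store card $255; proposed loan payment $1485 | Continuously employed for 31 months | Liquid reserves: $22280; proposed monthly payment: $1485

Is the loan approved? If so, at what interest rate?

Approved at 4.85%

Credit score 711 ≥ 654 (meets minimum)
Total monthly debts = (320 + 565 + 785 + 255 + 1,485) = 3,410. DTI = 3,410/9,050 = 37.7% ≤ 41%
Employment 31 ≥ 24 months
Liquid reserves cover 22,280/1,485 = 15.0 months — ≥ 2 required
All requirements met. Score 711 falls in the 700–739 tier → 4.85%.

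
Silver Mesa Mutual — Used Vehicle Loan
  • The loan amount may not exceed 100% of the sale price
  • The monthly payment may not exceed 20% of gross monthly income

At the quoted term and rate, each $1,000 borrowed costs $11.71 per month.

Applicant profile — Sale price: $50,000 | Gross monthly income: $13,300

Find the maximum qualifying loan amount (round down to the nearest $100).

$50,000

Payment cap: 20% × $13,300 = $2,660/month.
At $11.71 per $1,000, that supports 2,660/11.71 × 1,000 ≈ $227,156 → $227,100.
LTV cap: 100% × $50,000 = $50,000 → $50,000.
Binding constraint: loan-to-value.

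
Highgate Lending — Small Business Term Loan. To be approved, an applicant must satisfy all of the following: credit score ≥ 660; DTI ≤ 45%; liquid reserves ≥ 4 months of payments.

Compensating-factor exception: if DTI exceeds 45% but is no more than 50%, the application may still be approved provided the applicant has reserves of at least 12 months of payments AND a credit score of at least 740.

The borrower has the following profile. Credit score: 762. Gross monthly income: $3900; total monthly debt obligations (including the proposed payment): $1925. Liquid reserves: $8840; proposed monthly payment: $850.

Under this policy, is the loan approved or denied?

Credit score 762 ≥ 660 (meets base)
DTI: 1,925 ÷ 3,900 = 49.4%, over the 45% base limit.
Reserves = 8,840/850 = 10.4 months ≥ 4
49.4% falls in the override range (45%–50%), so the compensating-factor test applies.
Override check — reserves: 10.4 mo (short of 12); score: 762 (ok).
Compensating-factor requirement not fully met.

Denied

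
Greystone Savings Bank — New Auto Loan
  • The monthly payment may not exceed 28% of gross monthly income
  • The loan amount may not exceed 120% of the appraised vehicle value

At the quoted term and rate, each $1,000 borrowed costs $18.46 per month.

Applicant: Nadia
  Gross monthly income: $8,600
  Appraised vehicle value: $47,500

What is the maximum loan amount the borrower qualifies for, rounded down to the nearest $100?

Payment cap: 28% × $8,600 = $2,408/month.
At $18.46 per $1,000, that supports 2,408/18.46 × 1,000 ≈ $130,444 → $130,400.
LTV cap: 120% × $47,500 = $57,000 → $57,000.
Binding constraint: loan-to-value.

$57,000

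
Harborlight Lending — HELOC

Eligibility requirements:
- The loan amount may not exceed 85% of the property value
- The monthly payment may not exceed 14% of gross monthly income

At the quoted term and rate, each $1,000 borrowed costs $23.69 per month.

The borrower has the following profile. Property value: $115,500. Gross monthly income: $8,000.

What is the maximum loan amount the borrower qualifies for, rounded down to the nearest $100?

Payment cap: 14% × $8,000 = $1,120/month.
At $23.69 per $1,000, that supports 1,120/23.69 × 1,000 ≈ $47,277 → $47,200.
LTV cap: 85% × $115,500 = $98,175 → $98,100.
Binding constraint: payment-to-income.

$47,200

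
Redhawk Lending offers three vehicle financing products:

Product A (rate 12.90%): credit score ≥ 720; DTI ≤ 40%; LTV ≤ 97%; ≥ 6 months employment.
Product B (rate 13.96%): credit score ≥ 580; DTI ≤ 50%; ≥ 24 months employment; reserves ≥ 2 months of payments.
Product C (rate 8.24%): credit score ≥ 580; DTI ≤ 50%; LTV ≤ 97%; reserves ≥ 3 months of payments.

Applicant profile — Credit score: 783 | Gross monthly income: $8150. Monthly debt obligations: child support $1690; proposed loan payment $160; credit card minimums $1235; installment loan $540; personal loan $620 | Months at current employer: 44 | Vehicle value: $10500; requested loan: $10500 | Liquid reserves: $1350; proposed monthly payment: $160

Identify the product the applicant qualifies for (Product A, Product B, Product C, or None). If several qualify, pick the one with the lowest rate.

None

Total debts = (1,690 + 160 + 1,235 + 540 + 620) = 4,245; DTI = 4,245/8,150 = 52.1%.
LTV = 10,500/10,500 = 100%.
Reserves = 1,350/160 = 8.4 months.
Product A: score 783 ≥ 720; DTI 52.1% > 40%; LTV 100% > 97%; employment 44 ≥ 6 mo → does not qualify.
Product B: score 783 ≥ 580; DTI 52.1% > 50%; employment 44 ≥ 24 mo; reserves 8.4 ≥ 2 mo → does not qualify.
Product C: score 783 ≥ 580; DTI 52.1% > 50%; LTV 100% > 97%; reserves 8.4 ≥ 3 mo → does not qualify.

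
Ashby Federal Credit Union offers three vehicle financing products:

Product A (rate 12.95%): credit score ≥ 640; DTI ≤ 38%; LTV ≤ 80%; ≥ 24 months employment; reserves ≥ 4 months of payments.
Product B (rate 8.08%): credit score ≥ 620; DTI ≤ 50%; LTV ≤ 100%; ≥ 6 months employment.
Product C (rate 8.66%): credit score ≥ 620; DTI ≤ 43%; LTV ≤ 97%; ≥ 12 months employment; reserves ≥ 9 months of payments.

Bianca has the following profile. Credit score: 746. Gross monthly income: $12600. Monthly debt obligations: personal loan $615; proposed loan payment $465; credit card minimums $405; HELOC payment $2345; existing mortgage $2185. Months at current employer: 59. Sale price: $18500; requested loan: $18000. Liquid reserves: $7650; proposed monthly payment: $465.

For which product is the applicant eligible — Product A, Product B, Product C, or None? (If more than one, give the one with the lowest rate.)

Product B

Total debts = (615 + 465 + 405 + 2,345 + 2,185) = 6,015; DTI = 6,015/12,600 = 47.7%.
LTV = 18,000/18,500 = 97.3%.
Reserves = 7,650/465 = 16.5 months.
Product A: score 746 ≥ 640; DTI 47.7% > 38%; LTV 97.3% > 80%; employment 59 ≥ 24 mo; reserves 16.5 ≥ 4 mo → does not qualify.
Product B: score 746 ≥ 620; DTI 47.7% ≤ 50%; LTV 97.3% ≤ 100%; employment 59 ≥ 6 mo → qualifies.
Product C: score 746 ≥ 620; DTI 47.7% > 43%; LTV 97.3% > 97%; employment 59 ≥ 12 mo; reserves 16.5 ≥ 9 mo → does not qualify.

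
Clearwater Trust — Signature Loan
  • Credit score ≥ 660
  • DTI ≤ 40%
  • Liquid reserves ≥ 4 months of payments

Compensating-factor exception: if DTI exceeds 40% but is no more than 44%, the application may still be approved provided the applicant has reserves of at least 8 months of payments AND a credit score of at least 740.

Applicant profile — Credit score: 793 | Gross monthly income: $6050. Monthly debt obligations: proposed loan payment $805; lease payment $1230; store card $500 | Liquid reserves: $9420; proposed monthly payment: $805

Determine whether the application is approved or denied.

Credit score 793 ≥ 660 (meets base)
Total debts = (805 + 1,230 + 500) = 2,535. DTI = 2,535/6,050 = 41.9% > 40% — standard DTI limit exceeded.
Liquid reserves cover 9,420/805 = 11.7 months — ≥ 4 required
DTI 41.9% is within the 40%–44% exception band; checking compensating factors.
Reserves 11.7 ≥ 8 months; credit score 793 ≥ 740.
Both compensating conditions met → exception applies.

Approved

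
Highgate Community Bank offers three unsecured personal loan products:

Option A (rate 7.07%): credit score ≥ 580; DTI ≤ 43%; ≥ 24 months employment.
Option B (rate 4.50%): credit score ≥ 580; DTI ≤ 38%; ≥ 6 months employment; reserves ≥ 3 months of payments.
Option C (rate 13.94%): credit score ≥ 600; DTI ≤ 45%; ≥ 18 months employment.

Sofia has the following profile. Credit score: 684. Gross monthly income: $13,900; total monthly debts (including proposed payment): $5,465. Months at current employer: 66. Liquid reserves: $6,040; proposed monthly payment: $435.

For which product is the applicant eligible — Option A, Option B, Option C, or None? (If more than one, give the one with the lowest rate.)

DTI = 5,465/13,900 = 39.3%.
Reserves = 6,040/435 = 13.9 months.
Option A: score 684 ≥ 580; DTI 39.3% ≤ 43%; employment 66 ≥ 24 mo → qualifies.
Option B: score 684 ≥ 580; DTI 39.3% > 38%; employment 66 ≥ 6 mo; reserves 13.9 ≥ 3 mo → does not qualify.
Option C: score 684 ≥ 600; DTI 39.3% ≤ 45%; employment 66 ≥ 18 mo → qualifies.
Qualifying: Option A, Option C. Lowest rate is 7.07% → Option A.

Option A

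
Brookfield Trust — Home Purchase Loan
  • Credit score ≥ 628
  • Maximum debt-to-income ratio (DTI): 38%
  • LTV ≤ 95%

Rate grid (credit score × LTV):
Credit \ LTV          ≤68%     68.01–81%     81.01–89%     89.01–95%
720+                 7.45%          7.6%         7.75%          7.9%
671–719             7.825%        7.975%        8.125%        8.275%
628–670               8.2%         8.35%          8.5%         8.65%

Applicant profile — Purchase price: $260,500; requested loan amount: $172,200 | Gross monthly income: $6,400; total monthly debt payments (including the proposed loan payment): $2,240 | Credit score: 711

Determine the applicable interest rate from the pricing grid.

7.825%

Credit score 711 ≥ 628; Debt-to-income = 2,240/6,400 = 35% — meets 38% limit
LTV: 172,200 ÷ 260,500 = 66.1%, within 95% cap
Credit 711 → row 671–719; LTV 66.1% → column ≤68%. Grid cell → 7.825%.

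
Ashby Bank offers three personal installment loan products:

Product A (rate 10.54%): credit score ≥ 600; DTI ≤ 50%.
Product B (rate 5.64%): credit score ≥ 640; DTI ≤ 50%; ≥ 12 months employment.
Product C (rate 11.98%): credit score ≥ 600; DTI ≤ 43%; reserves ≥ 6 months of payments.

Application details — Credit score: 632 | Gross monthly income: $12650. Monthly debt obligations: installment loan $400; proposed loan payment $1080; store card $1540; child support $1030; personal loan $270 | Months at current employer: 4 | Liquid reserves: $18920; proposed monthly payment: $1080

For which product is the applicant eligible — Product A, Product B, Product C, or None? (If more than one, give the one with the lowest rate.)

Total debts = (400 + 1,080 + 1,540 + 1,030 + 270) = 4,320; DTI = 4,320/12,650 = 34.2%.
Reserves = 18,920/1,080 = 17.5 months.
Product A: score 632 ≥ 600; DTI 34.2% ≤ 50% → qualifies.
Product B: score 632 < 640; DTI 34.2% ≤ 50%; employment 4 < 12 mo → does not qualify.
Product C: score 632 ≥ 600; DTI 34.2% ≤ 43%; reserves 17.5 ≥ 6 mo → qualifies.
Qualifying: Product A, Product C. Lowest rate is 10.54% → Product A.

Product A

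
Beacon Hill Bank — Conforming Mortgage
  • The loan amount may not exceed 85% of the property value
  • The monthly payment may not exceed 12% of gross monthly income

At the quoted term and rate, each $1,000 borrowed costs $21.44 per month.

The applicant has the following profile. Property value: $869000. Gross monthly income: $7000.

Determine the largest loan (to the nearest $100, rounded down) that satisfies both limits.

Payment cap: 12% × $7,000 = $840/month.
At $21.44 per $1,000, that supports 840/21.44 × 1,000 ≈ $39,179 → $39,100.
LTV cap: 85% × $869,000 = $738,650 → $738,600.
Binding constraint: payment-to-income.

$39,100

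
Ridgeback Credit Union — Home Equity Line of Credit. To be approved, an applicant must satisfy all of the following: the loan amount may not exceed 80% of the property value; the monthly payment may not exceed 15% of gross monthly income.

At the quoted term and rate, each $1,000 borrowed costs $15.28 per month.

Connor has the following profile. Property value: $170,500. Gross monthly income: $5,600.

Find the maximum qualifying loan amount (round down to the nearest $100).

Payment cap: 15% × $5,600 = $840/month.
At $15.28 per $1,000, that supports 840/15.28 × 1,000 ≈ $54,973 → $54,900.
LTV cap: 80% × $170,500 = $136,400 → $136,400.
Binding constraint: payment-to-income.

$54,900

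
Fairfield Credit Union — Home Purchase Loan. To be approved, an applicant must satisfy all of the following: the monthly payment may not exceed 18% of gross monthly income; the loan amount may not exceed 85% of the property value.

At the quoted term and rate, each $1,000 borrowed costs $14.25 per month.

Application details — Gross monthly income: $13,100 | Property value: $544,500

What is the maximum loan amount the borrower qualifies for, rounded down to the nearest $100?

Payment cap: 18% × $13,100 = $2,358/month.
At $14.25 per $1,000, that supports 2,358/14.25 × 1,000 ≈ $165,473 → $165,400.
LTV cap: 85% × $544,500 = $462,825 → $462,800.
Binding constraint: payment-to-income.

$165,400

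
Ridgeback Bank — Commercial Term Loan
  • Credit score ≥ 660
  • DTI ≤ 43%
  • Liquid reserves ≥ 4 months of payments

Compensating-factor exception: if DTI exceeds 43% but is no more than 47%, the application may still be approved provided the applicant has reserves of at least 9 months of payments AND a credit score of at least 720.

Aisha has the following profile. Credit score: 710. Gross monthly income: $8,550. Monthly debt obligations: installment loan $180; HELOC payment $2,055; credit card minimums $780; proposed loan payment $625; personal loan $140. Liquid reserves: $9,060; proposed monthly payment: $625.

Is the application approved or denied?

Credit score 710 ≥ 660 (meets base)
Total debts = (180 + 2,055 + 780 + 625 + 140) = 3,780. DTI: 3,780 ÷ 8,550 = 44.2%, over the 43% base limit.
Liquid reserves cover 9,060/625 = 14.5 months — ≥ 4 required
44.2% falls in the override range (43%–47%), so the compensating-factor test applies.
Override check — reserves: 14.5 mo (ok); score: 710 (below 720).
Compensating-factor requirement not fully met.

Denied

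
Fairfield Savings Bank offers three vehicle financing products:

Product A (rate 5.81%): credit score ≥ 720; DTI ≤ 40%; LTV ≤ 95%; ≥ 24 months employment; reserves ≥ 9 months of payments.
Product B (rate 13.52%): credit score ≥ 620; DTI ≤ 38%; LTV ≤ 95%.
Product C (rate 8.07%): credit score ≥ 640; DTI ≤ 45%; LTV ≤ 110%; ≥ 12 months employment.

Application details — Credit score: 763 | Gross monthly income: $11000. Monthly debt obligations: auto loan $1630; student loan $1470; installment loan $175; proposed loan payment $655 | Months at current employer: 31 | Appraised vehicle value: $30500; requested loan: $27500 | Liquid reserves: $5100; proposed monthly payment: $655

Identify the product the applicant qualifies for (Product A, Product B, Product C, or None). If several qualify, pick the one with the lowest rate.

Product C

Total debts = (1,630 + 1,470 + 175 + 655) = 3,930; DTI = 3,930/11,000 = 35.7%.
LTV = 27,500/30,500 = 90.2%.
Reserves = 5,100/655 = 7.8 months.
Product A: score 763 ≥ 720; DTI 35.7% ≤ 40%; LTV 90.2% ≤ 95%; employment 31 ≥ 24 mo; reserves 7.8 < 9 mo → does not qualify.
Product B: score 763 ≥ 620; DTI 35.7% ≤ 38%; LTV 90.2% ≤ 95% → qualifies.
Product C: score 763 ≥ 640; DTI 35.7% ≤ 45%; LTV 90.2% ≤ 110%; employment 31 ≥ 12 mo → qualifies.
Qualifying: Product B, Product C. Lowest rate is 8.07% → Product C.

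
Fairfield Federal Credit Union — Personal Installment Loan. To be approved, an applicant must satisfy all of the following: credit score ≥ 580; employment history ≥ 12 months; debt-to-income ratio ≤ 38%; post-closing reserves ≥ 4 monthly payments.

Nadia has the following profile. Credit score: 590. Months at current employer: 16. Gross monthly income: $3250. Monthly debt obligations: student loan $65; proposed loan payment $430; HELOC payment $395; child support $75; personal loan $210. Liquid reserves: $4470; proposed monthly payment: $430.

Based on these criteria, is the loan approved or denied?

Credit score 590 ≥ 580 (meets)
Employment 16 ≥ 12 months
Total monthly debts = (65 + 430 + 395 + 75 + 210) = 1,175. DTI: 1,175 ÷ 3,250 = 36.2%, within the 38% cap
Reserves: 4,470 ÷ 430 = 10.4 months (meets 4-month minimum)
All criteria satisfied.

Approved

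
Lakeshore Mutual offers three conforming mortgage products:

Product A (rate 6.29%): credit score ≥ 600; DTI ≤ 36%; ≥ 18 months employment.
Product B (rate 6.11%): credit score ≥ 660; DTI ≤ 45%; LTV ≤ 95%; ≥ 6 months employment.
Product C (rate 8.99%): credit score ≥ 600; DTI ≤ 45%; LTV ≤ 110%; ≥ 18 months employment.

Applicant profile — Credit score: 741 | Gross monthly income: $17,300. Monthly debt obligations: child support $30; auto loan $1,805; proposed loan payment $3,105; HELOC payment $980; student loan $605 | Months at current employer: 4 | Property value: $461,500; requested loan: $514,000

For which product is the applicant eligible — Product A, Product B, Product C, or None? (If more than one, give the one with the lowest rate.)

Total debts = (30 + 1,805 + 3,105 + 980 + 605) = 6,525; DTI = 6,525/17,300 = 37.7%.
LTV = 514,000/461,500 = 111.4%.
Product A: score 741 ≥ 600; DTI 37.7% > 36%; employment 4 < 18 mo → does not qualify.
Product B: score 741 ≥ 660; DTI 37.7% ≤ 45%; LTV 111.4% > 95%; employment 4 < 6 mo → does not qualify.
Product C: score 741 ≥ 600; DTI 37.7% ≤ 45%; LTV 111.4% > 110%; employment 4 < 18 mo → does not qualify.

None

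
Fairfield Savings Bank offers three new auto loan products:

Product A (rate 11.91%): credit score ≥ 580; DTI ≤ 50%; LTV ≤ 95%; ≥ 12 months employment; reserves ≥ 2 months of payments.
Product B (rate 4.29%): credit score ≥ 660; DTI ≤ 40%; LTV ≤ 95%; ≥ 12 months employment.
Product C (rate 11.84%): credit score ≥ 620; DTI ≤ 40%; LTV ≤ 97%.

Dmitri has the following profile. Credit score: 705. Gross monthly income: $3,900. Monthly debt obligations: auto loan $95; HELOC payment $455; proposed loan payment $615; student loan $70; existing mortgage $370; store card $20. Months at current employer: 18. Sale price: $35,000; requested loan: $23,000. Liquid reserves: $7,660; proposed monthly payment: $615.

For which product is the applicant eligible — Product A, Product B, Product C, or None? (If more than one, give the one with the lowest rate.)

Product A

Total debts = (95 + 455 + 615 + 70 + 370 + 20) = 1,625; DTI = 1,625/3,900 = 41.7%.
LTV = 23,000/35,000 = 65.7%.
Reserves = 7,660/615 = 12.5 months.
Product A: score 705 ≥ 580; DTI 41.7% ≤ 50%; LTV 65.7% ≤ 95%; employment 18 ≥ 12 mo; reserves 12.5 ≥ 2 mo → qualifies.
Product B: score 705 ≥ 660; DTI 41.7% > 40%; LTV 65.7% ≤ 95%; employment 18 ≥ 12 mo → does not qualify.
Product C: score 705 ≥ 620; DTI 41.7% > 40%; LTV 65.7% ≤ 97% → does not qualify.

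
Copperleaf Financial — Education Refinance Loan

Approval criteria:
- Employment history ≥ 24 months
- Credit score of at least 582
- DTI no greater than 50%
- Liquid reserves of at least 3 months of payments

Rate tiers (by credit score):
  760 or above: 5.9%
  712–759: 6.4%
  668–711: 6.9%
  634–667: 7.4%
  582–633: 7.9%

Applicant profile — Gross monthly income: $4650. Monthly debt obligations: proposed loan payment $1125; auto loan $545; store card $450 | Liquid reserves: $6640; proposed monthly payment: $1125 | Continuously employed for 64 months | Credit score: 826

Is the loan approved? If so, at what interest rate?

Credit score 826 ≥ 582 (meets minimum)
Employment 64 ≥ 24 months
Total monthly debts = (1,125 + 545 + 450) = 2,120. DTI = 2,120/4,650 = 45.6% ≤ 50%
Reserves = 6,640/1,125 = 5.9 months ≥ 3
All requirements met. Score 826 falls in the 760 or above tier → 5.9%.

Approved at 5.9%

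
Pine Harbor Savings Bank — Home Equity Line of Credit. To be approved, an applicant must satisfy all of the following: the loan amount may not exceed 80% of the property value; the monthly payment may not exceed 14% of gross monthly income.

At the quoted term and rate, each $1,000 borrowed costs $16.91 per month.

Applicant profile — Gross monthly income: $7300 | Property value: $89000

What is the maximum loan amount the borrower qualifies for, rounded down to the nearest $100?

$60,400

Payment cap: 14% × $7,300 = $1,022/month.
At $16.91 per $1,000, that supports 1,022/16.91 × 1,000 ≈ $60,437 → $60,400.
LTV cap: 80% × $89,000 = $71,200 → $71,200.
Binding constraint: payment-to-income.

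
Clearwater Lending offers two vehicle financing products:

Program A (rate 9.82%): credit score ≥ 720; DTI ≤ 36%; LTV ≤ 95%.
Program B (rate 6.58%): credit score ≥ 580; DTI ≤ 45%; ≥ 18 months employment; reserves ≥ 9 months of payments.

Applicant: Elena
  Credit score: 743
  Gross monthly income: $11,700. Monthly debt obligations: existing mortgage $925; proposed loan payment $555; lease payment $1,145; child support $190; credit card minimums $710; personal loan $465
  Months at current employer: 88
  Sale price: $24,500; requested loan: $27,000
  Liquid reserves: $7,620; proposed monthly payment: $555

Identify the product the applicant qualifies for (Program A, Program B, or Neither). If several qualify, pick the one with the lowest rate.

Program B

Total debts = (925 + 555 + 1,145 + 190 + 710 + 465) = 3,990; DTI = 3,990/11,700 = 34.1%.
LTV = 27,000/24,500 = 110.2%.
Reserves = 7,620/555 = 13.7 months.
Program A: score 743 ≥ 720; DTI 34.1% ≤ 36%; LTV 110.2% > 95% → does not qualify.
Program B: score 743 ≥ 580; DTI 34.1% ≤ 45%; employment 88 ≥ 18 mo; reserves 13.7 ≥ 9 mo → qualifies.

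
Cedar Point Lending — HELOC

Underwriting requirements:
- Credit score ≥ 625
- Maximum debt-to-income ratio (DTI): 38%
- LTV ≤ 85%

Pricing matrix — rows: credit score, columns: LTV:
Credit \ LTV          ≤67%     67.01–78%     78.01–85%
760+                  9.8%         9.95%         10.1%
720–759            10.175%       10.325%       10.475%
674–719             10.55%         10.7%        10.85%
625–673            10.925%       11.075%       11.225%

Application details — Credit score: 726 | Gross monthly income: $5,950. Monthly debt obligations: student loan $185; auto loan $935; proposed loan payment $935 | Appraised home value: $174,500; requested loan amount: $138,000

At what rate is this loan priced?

Credit score 726 ≥ 625; Total monthly debts = (185 + 935 + 935) = 2,055. DTI = 2,055/5,950 = 34.5% ≤ 38%
LTV: 138,000 ÷ 174,500 = 79.1%, within 85% cap
Row: 726 falls in 720–759. Column: 79.1% falls in 78.01–85%. Rate = 10.475%.

10.475%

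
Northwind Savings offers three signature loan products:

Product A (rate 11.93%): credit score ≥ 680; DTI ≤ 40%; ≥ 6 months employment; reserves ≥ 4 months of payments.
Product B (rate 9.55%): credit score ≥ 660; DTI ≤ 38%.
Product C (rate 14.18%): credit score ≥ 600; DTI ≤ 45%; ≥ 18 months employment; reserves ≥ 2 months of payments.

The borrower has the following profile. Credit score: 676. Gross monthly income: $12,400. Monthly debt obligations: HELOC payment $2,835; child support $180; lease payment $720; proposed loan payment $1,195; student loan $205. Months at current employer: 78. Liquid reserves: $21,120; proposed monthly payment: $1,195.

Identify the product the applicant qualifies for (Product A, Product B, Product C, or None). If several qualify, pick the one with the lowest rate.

Product C

Total debts = (2,835 + 180 + 720 + 1,195 + 205) = 5,135; DTI = 5,135/12,400 = 41.4%.
Reserves = 21,120/1,195 = 17.7 months.
Product A: score 676 < 680; DTI 41.4% > 40%; employment 78 ≥ 6 mo; reserves 17.7 ≥ 4 mo → does not qualify.
Product B: score 676 ≥ 660; DTI 41.4% > 38% → does not qualify.
Product C: score 676 ≥ 600; DTI 41.4% ≤ 45%; employment 78 ≥ 18 mo; reserves 17.7 ≥ 2 mo → qualifies.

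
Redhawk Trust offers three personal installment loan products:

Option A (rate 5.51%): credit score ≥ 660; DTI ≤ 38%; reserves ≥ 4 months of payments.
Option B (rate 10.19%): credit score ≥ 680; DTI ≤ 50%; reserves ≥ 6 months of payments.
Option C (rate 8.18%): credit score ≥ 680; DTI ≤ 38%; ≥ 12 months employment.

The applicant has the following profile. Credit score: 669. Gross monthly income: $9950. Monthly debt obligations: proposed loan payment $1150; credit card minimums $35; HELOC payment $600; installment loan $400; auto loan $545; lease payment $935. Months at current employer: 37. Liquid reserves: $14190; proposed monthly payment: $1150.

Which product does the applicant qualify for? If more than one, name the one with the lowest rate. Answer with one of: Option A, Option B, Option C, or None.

Option A

Total debts = (1,150 + 35 + 600 + 400 + 545 + 935) = 3,665; DTI = 3,665/9,950 = 36.8%.
Reserves = 14,190/1,150 = 12.3 months.
Option A: score 669 ≥ 660; DTI 36.8% ≤ 38%; reserves 12.3 ≥ 4 mo → qualifies.
Option B: score 669 < 680; DTI 36.8% ≤ 50%; reserves 12.3 ≥ 6 mo → does not qualify.
Option C: score 669 < 680; DTI 36.8% ≤ 38%; employment 37 ≥ 12 mo → does not qualify.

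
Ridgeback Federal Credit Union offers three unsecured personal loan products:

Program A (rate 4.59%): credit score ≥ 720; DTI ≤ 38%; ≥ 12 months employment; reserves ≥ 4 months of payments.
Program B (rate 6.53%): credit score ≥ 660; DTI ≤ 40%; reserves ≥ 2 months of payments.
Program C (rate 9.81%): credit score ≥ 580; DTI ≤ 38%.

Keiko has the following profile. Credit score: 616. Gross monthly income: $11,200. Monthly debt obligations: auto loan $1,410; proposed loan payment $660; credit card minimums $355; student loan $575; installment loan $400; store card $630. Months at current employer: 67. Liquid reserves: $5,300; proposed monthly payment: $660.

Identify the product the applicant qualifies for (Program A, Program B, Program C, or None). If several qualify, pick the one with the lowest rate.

Program C

Total debts = (1,410 + 660 + 355 + 575 + 400 + 630) = 4,030; DTI = 4,030/11,200 = 36%.
Reserves = 5,300/660 = 8.0 months.
Program A: score 616 < 720; DTI 36% ≤ 38%; employment 67 ≥ 12 mo; reserves 8.0 ≥ 4 mo → does not qualify.
Program B: score 616 < 660; DTI 36% ≤ 40%; reserves 8.0 ≥ 2 mo → does not qualify.
Program C: score 616 ≥ 580; DTI 36% ≤ 38% → qualifies.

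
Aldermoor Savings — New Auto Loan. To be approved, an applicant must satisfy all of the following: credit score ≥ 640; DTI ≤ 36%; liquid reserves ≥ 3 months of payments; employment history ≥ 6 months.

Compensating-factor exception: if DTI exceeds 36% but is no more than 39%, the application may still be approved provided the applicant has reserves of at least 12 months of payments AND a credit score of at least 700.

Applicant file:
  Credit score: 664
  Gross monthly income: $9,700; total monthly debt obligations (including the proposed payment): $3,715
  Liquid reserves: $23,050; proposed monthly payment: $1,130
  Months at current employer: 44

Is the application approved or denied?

Denied

Credit score 664 ≥ 640 (meets base)
DTI: 3,715 ÷ 9,700 = 38.3%, over the 36% base limit.
Reserves: 23,050 ÷ 1,130 = 20.4 months (meets 3-month minimum)
Employment 44 ≥ 6 months
38.3% falls in the override range (36%–39%), so the compensating-factor test applies.
Reserves 20.4 ≥ 12 months; credit score 664 < 700.
Override conditions not both satisfied; exception does not apply.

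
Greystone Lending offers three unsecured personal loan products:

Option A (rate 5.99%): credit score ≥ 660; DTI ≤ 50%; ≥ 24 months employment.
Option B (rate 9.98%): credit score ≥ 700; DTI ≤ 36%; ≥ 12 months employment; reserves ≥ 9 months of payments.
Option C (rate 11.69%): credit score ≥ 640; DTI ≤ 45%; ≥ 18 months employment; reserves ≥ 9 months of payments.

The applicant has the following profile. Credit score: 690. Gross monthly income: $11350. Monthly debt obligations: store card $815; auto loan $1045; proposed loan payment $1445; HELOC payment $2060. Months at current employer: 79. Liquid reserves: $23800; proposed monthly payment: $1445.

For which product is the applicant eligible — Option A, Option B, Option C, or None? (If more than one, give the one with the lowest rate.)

Option A

Total debts = (815 + 1,045 + 1,445 + 2,060) = 5,365; DTI = 5,365/11,350 = 47.3%.
Reserves = 23,800/1,445 = 16.5 months.
Option A: score 690 ≥ 660; DTI 47.3% ≤ 50%; employment 79 ≥ 24 mo → qualifies.
Option B: score 690 < 700; DTI 47.3% > 36%; employment 79 ≥ 12 mo; reserves 16.5 ≥ 9 mo → does not qualify.
Option C: score 690 ≥ 640; DTI 47.3% > 45%; employment 79 ≥ 18 mo; reserves 16.5 ≥ 9 mo → does not qualify.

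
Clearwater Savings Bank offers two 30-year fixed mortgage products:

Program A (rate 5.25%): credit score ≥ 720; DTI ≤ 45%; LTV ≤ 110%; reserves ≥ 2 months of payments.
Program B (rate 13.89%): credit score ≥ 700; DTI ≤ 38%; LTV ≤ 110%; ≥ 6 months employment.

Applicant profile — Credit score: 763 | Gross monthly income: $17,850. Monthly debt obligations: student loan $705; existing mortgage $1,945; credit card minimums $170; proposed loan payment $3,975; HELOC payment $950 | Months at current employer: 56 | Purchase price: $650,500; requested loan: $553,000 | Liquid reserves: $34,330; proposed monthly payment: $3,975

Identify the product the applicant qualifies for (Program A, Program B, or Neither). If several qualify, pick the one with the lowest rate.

Program A

Total debts = (705 + 1,945 + 170 + 3,975 + 950) = 7,745; DTI = 7,745/17,850 = 43.4%.
LTV = 553,000/650,500 = 85%.
Reserves = 34,330/3,975 = 8.6 months.
Program A: score 763 ≥ 720; DTI 43.4% ≤ 45%; LTV 85% ≤ 110%; reserves 8.6 ≥ 2 mo → qualifies.
Program B: score 763 ≥ 700; DTI 43.4% > 38%; LTV 85% ≤ 110%; employment 56 ≥ 6 mo → does not qualify.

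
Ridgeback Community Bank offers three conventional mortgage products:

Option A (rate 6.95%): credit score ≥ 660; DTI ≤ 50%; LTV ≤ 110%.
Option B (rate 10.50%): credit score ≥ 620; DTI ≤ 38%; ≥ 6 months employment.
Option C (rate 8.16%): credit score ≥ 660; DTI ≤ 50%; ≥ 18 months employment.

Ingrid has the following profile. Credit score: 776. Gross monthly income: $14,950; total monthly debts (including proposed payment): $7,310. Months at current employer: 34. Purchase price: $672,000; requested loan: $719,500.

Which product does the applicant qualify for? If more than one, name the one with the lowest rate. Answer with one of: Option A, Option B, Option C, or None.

DTI = 7,310/14,950 = 48.9%.
LTV = 719,500/672,000 = 107.1%.
Option A: score 776 ≥ 660; DTI 48.9% ≤ 50%; LTV 107.1% ≤ 110% → qualifies.
Option B: score 776 ≥ 620; DTI 48.9% > 38%; employment 34 ≥ 6 mo → does not qualify.
Option C: score 776 ≥ 660; DTI 48.9% ≤ 50%; employment 34 ≥ 18 mo → qualifies.
Qualifying: Option A, Option C. Lowest rate is 6.95% → Option A.

Option A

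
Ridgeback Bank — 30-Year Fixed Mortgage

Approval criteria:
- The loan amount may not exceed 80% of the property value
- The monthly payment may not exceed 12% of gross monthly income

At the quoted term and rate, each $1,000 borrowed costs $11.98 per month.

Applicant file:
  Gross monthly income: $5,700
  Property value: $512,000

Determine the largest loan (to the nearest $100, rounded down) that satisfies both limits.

$57,000

Payment cap: 12% × $5,700 = $684/month.
At $11.98 per $1,000, that supports 684/11.98 × 1,000 ≈ $57,095 → $57,000.
LTV cap: 80% × $512,000 = $409,600 → $409,600.
Binding constraint: payment-to-income.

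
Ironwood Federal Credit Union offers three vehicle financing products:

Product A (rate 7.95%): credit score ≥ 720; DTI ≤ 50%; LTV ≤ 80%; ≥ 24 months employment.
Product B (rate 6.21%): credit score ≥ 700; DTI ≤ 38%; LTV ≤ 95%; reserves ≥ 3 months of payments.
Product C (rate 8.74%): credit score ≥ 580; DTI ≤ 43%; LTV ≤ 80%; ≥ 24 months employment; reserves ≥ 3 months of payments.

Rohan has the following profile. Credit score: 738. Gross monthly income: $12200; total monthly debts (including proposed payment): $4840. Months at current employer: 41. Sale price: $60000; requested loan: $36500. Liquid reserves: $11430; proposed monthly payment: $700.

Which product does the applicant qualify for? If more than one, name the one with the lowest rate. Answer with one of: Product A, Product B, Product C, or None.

DTI = 4,840/12,200 = 39.7%.
LTV = 36,500/60,000 = 60.8%.
Reserves = 11,430/700 = 16.3 months.
Product A: score 738 ≥ 720; DTI 39.7% ≤ 50%; LTV 60.8% ≤ 80%; employment 41 ≥ 24 mo → qualifies.
Product B: score 738 ≥ 700; DTI 39.7% > 38%; LTV 60.8% ≤ 95%; reserves 16.3 ≥ 3 mo → does not qualify.
Product C: score 738 ≥ 580; DTI 39.7% ≤ 43%; LTV 60.8% ≤ 80%; employment 41 ≥ 24 mo; reserves 16.3 ≥ 3 mo → qualifies.
Qualifying: Product A, Product C. Lowest rate is 7.95% → Product A.

Product A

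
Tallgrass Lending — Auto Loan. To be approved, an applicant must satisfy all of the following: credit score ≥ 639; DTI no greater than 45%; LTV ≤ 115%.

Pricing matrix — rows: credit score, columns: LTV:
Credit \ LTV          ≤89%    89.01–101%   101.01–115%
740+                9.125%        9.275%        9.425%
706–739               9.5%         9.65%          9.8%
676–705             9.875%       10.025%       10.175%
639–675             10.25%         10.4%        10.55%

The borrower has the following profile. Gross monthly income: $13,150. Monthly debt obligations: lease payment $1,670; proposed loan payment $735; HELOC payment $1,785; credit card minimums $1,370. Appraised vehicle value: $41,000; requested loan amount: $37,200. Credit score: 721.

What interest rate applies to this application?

Credit score 721 ≥ 639; Total monthly debts = (1,670 + 735 + 1,785 + 1,370) = 5,560. Debt-to-income = 5,560/13,150 = 42.3% — meets 45% limit
LTV: 37,200 ÷ 41,000 = 90.7%, within 115% cap
Score 721 is in the 706–739 band; LTV 90.7% is in the 89.01–101% band → 9.65%.

9.65%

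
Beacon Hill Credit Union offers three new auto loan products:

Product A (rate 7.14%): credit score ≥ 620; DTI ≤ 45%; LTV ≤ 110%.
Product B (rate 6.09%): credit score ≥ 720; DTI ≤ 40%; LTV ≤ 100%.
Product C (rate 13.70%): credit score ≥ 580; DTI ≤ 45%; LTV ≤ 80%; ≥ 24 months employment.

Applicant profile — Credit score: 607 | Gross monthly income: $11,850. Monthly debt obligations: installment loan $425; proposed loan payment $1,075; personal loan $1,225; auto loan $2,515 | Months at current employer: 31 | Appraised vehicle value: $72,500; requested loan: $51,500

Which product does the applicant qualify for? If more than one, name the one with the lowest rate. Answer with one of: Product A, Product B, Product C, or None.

Product C

Total debts = (425 + 1,075 + 1,225 + 2,515) = 5,240; DTI = 5,240/11,850 = 44.2%.
LTV = 51,500/72,500 = 71%.
Product A: score 607 < 620; DTI 44.2% ≤ 45%; LTV 71% ≤ 110% → does not qualify.
Product B: score 607 < 720; DTI 44.2% > 40%; LTV 71% ≤ 100% → does not qualify.
Product C: score 607 ≥ 580; DTI 44.2% ≤ 45%; LTV 71% ≤ 80%; employment 31 ≥ 24 mo → qualifies.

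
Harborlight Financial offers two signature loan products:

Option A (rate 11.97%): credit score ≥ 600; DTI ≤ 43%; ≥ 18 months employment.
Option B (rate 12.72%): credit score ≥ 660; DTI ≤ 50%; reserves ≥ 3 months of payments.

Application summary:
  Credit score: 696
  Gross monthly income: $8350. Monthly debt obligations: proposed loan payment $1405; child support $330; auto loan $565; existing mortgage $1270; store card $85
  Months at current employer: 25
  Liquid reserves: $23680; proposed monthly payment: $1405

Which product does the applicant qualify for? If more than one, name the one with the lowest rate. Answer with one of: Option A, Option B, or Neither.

Option B

Total debts = (1,405 + 330 + 565 + 1,270 + 85) = 3,655; DTI = 3,655/8,350 = 43.8%.
Reserves = 23,680/1,405 = 16.9 months.
Option A: score 696 ≥ 600; DTI 43.8% > 43%; employment 25 ≥ 18 mo → does not qualify.
Option B: score 696 ≥ 660; DTI 43.8% ≤ 50%; reserves 16.9 ≥ 3 mo → qualifies.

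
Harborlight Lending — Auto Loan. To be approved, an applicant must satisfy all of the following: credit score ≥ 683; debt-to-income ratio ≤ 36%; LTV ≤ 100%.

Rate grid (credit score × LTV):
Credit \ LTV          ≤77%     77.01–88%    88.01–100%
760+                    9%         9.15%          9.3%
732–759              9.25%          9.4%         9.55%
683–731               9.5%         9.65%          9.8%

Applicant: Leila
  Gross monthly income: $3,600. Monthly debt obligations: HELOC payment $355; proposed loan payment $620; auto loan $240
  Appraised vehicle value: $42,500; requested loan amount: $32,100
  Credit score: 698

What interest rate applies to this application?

9.5%

Credit score 698 ≥ 683; Total monthly debts = (355 + 620 + 240) = 1,215. DTI: 1,215 ÷ 3,600 = 33.8%, within the 36% cap
LTV = 32,100/42,500 = 75.5% ≤ 100%
Score 698 is in the 683–731 band; LTV 75.5% is in the ≤77% band → 9.5%.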